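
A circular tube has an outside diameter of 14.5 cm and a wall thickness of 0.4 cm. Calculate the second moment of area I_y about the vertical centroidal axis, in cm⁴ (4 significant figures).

Split into non-overlapping primitives; take the origin at the lower-left of the bounding box.
Outer circle: ⌀14.5, A = 165.13 cm², x = 7.25 cm, Ī = 2169.91 cm⁴.
Bore (subtracted): ⌀13.7, A = 147.411 cm², x = 7.25 cm, Ī = 1729.23 cm⁴.
By symmetry the centroid is at mid-width, x̄ = 7.25 cm.
All pieces are centred on the vertical centroidal axis, so I = ΣĪ (holes subtracted) = 440.683 cm⁴.

I_y ≈ 440.7 cm⁴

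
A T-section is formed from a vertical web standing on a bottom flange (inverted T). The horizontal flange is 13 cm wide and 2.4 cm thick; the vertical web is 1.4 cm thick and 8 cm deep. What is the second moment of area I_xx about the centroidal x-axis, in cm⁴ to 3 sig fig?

I_xx ≈ 298 cm⁴

Break the section into simple shapes (no overlaps), measuring from the bottom-left corner of the bounding box.
Flange: 13 × 2.4, A = 31.2 cm², y = 1.2 cm, Ī = 14.976 cm⁴.
Web: 1.4 × 8, A = 11.2 cm², y = 6.4 cm, Ī = 59.733 cm⁴.
Centroid: ȳ = ΣA·y / ΣA = 2.5736 cm.
Transfer each piece to the centroidal x-axis using Ī + A·d² with d = y − 2.5736:
  flange: d = -1.3736 cm → contributes +73.842 cm⁴
  web: d = 3.8264 cm → contributes +223.72 cm⁴
Total I = 297.56 cm⁴.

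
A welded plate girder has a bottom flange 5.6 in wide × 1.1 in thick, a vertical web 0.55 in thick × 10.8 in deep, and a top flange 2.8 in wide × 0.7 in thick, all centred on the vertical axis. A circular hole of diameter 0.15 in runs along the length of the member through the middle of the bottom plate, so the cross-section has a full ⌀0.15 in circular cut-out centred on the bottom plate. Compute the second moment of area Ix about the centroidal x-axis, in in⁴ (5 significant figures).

Ix ≈ 295.19 in⁴

Split into non-overlapping primitives; take the origin at the lower-left of the bounding box.
Bottom plate: 5.6 × 1.1, A = 6.16 in², y = 0.55 in, Ī = 0.6211333 in⁴.
Web plate: 0.55 × 10.8, A = 5.94 in², y = 6.5 in, Ī = 57.7368 in⁴.
Top plate: 2.8 × 0.7, A = 1.96 in², y = 12.25 in, Ī = 0.08003333 in⁴.
Hole (subtracted): ⌀0.15, A = 0.01767146 in², y = 0.55 in, Ī = 0.00002485049 in⁴.
Centroid: ȳ = ΣA·y / ΣA = 4.699953 in.
Transfer each piece to the centroidal x-axis using Ī + A·d² with d = y − 4.699953:
  bottom plate: d = -4.149953 in → contributes +106.7093 in⁴
  web plate: d = 1.800047 in → contributes +76.98341 in⁴
  top plate: d = 7.550047 in → contributes +111.8063 in⁴
  hole: d = -4.149953 in → contributes −0.3043646 in⁴
Total I = 295.1947 in⁴.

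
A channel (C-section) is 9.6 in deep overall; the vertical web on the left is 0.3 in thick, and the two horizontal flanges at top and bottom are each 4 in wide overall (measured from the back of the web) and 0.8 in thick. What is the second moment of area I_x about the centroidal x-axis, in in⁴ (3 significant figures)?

I_x ≈ 137 in⁴

Break the section into simple shapes (no overlaps), measuring from the bottom-left corner of the bounding box.
Web: 0.3 × 9.6, A = 2.88 in², y = 4.8 in, Ī = 22.118 in⁴.
Top flange (beyond web): 3.7 × 0.8, A = 2.96 in², y = 9.2 in, Ī = 0.15787 in⁴.
Bottom flange (beyond web): 3.7 × 0.8, A = 2.96 in², y = 0.4 in, Ī = 0.15787 in⁴.
By symmetry the centroid is at mid-height, ȳ = 4.8 in.
Transfer each piece to the centroidal x-axis using Ī + A·d² with d = y − 4.8:
  web: d = 0 in → contributes +22.118 in⁴
  top flange (beyond web): d = 4.4 in → contributes +57.463 in⁴
  bottom flange (beyond web): d = -4.4 in → contributes +57.463 in⁴
Total I = 137.05 in⁴.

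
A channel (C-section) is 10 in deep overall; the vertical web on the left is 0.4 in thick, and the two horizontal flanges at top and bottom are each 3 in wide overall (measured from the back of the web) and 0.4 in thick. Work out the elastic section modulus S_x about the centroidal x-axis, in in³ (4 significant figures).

Split into non-overlapping primitives; take the origin at the lower-left of the bounding box.
Web: 0.4 × 10, A = 4 in², y = 5 in, Ī = 33.3333 in⁴.
Top flange (beyond web): 2.6 × 0.4, A = 1.04 in², y = 9.8 in, Ī = 0.0138667 in⁴.
Bottom flange (beyond web): 2.6 × 0.4, A = 1.04 in², y = 0.2 in, Ī = 0.0138667 in⁴.
By symmetry the centroid is at mid-height, ȳ = 5 in.
Transfer each piece to the centroidal x-axis using Ī + A·d² with d = y − 5:
  web: d = 0 in → contributes +33.3333 in⁴
  top flange (beyond web): d = 4.8 in → contributes +23.9755 in⁴
  bottom flange (beyond web): d = -4.8 in → contributes +23.9755 in⁴
Total I = 81.2843 in⁴.
Extreme fibre distance c = 5 in; S = I/c = 16.2569 in³.

S_x ≈ 16.26 in³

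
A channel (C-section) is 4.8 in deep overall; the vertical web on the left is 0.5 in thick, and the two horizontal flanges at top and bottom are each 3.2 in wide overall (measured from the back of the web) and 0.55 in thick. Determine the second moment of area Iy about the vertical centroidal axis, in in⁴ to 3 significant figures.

Split into non-overlapping primitives; take the origin at the lower-left of the bounding box.
Web: 0.5 × 4.8, A = 2.4 in², x = 0.25 in, Ī = 0.05 in⁴.
Top flange (beyond web): 2.7 × 0.55, A = 1.485 in², x = 1.85 in, Ī = 0.90214 in⁴.
Bottom flange (beyond web): 2.7 × 0.55, A = 1.485 in², x = 1.85 in, Ī = 0.90214 in⁴.
Centroid: x̄ = ΣA·x / ΣA = 1.1349 in.
Transfer each piece to the vertical centroidal axis using Ī + A·d² with d = x − 1.1349:
  web: d = -0.88492 in → contributes +1.9294 in⁴
  top flange (beyond web): d = 0.71508 in → contributes +1.6615 in⁴
  bottom flange (beyond web): d = 0.71508 in → contributes +1.6615 in⁴
Total I = 5.2524 in⁴.

Iy ≈ 5.25 in⁴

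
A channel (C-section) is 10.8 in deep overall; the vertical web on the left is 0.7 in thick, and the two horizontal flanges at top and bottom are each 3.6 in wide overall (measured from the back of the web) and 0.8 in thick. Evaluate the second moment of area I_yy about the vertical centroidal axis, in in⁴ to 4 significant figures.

I_yy ≈ 12.88 in⁴

Treat the section as a set of non-overlapping primitives; coordinates are from the bounding-box lower-left.
Web: 0.7 × 10.8, A = 7.56 in², x = 0.35 in, Ī = 0.3087 in⁴.
Top flange (beyond web): 2.9 × 0.8, A = 2.32 in², x = 2.15 in, Ī = 1.62593 in⁴.
Bottom flange (beyond web): 2.9 × 0.8, A = 2.32 in², x = 2.15 in, Ī = 1.62593 in⁴.
Centroid: x̄ = ΣA·x / ΣA = 1.03459 in.
Transfer each piece to the vertical centroidal axis using Ī + A·d² with d = x − 1.03459:
  web: d = -0.68459 in → contributes +3.8518 in⁴
  top flange (beyond web): d = 1.11541 in → contributes +4.51234 in⁴
  bottom flange (beyond web): d = 1.11541 in → contributes +4.51234 in⁴
Total I = 12.8765 in⁴.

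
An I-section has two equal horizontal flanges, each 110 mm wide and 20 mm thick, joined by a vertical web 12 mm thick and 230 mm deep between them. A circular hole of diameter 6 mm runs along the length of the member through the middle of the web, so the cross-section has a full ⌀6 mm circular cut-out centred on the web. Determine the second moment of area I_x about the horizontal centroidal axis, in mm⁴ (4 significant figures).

I_x ≈ 8.106 × 10⁷ mm⁴

Split into non-overlapping primitives; take the origin at the lower-left of the bounding box.
Bottom flange: 110 × 20, A = 2 200 mm², y = 10 mm, Ī = 73333.3 mm⁴.
Web: 12 × 230, A = 2 760 mm², y = 135 mm, Ī = 12 167 000 mm⁴.
Top flange: 110 × 20, A = 2 200 mm², y = 260 mm, Ī = 73333.3 mm⁴.
Hole (subtracted): ⌀6, A = 28.2743 mm², y = 135 mm, Ī = 63.6173 mm⁴.
By symmetry the centroid is at mid-height, ȳ = 135 mm.
Transfer each piece to the horizontal centroidal axis using Ī + A·d² with d = y − 135:
  bottom flange: d = -125 mm → contributes +34 448 333 mm⁴
  web: d = 0 mm → contributes +12 167 000 mm⁴
  top flange: d = 125 mm → contributes +34 448 333 mm⁴
  hole: d = 0 mm → contributes −63.6173 mm⁴
Total I = 81 063 603 mm⁴.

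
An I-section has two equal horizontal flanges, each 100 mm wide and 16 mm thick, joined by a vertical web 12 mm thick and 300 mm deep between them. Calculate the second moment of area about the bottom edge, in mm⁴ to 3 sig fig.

Break the section into simple shapes (no overlaps), measuring from the bottom-left corner of the bounding box.
Bottom flange: 100 × 16, A = 1 600 mm², y = 8 mm, Ī = 34 133 mm⁴.
Web: 12 × 300, A = 3 600 mm², y = 166 mm, Ī = 27 000 000 mm⁴.
Top flange: 100 × 16, A = 1 600 mm², y = 324 mm, Ī = 34 133 mm⁴.
Transfer each piece to the base of the section using Ī + A·d² with d = y − 0:
  bottom flange: d = 8 mm → contributes +136 533 mm⁴
  web: d = 166 mm → contributes +126 201 600 mm⁴
  top flange: d = 324 mm → contributes +167 995 733 mm⁴
Total I = 294 333 867 mm⁴.

I_base ≈ 2.94 × 10⁸ mm⁴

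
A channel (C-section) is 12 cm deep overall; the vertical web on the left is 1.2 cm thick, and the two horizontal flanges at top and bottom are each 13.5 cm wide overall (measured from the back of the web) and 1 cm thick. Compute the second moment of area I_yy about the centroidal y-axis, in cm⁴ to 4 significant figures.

I_yy ≈ 725.7 cm⁴

Treat the section as a set of non-overlapping primitives; coordinates are from the bounding-box lower-left.
Web: 1.2 × 12, A = 14.4 cm², x = 0.6 cm, Ī = 1.728 cm⁴.
Top flange (beyond web): 12.3 × 1, A = 12.3 cm², x = 7.35 cm, Ī = 155.072 cm⁴.
Bottom flange (beyond web): 12.3 × 1, A = 12.3 cm², x = 7.35 cm, Ī = 155.072 cm⁴.
Centroid: x̄ = ΣA·x / ΣA = 4.85769 cm.
Transfer each piece to the centroidal y-axis using Ī + A·d² with d = x − 4.85769:
  web: d = -4.25769 cm → contributes +262.77 cm⁴
  top flange (beyond web): d = 2.49231 cm → contributes +231.475 cm⁴
  bottom flange (beyond web): d = 2.49231 cm → contributes +231.475 cm⁴
Total I = 725.72 cm⁴.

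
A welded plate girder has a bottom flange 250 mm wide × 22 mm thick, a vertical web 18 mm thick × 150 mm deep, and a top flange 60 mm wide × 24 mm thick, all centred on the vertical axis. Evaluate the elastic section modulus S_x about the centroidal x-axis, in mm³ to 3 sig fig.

S_x ≈ 3.29 × 10⁵ mm³

Break the section into simple shapes (no overlaps), measuring from the bottom-left corner of the bounding box.
Bottom plate: 250 × 22, A = 5 500 mm², y = 11 mm, Ī = 221 833 mm⁴.
Web plate: 18 × 150, A = 2 700 mm², y = 97 mm, Ī = 5 062 500 mm⁴.
Top plate: 60 × 24, A = 1 440 mm², y = 184 mm, Ī = 69 120 mm⁴.
Centroid: ȳ = ΣA·y / ΣA = 60.929 mm.
Transfer each piece to the centroidal x-axis using Ī + A·d² with d = y − 60.929:
  bottom plate: d = -49.929 mm → contributes +13 933 064 mm⁴
  web plate: d = 36.071 mm → contributes +8 575 426 mm⁴
  top plate: d = 123.07 mm → contributes +21 879 875 mm⁴
Total I = 44 388 365 mm⁴.
Extreme fibre distance c = 135.07 mm; S = I/c = 328 631 mm³.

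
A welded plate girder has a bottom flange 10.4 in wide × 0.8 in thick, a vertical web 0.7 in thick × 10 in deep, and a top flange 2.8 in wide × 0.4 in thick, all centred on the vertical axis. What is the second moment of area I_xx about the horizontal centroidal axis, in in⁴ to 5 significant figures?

I_xx ≈ 238.68 in⁴

Break the section into simple shapes (no overlaps), measuring from the bottom-left corner of the bounding box.
Bottom plate: 10.4 × 0.8, A = 8.32 in², y = 0.4 in, Ī = 0.4437333 in⁴.
Web plate: 0.7 × 10, A = 7 in², y = 5.8 in, Ī = 58.33333 in⁴.
Top plate: 2.8 × 0.4, A = 1.12 in², y = 11 in, Ī = 0.01493333 in⁴.
Centroid: ȳ = ΣA·y / ΣA = 3.421411 in.
Transfer each piece to the horizontal centroidal axis using Ī + A·d² with d = y − 3.421411:
  bottom plate: d = -3.021411 in → contributes +76.39639 in⁴
  web plate: d = 2.378589 in → contributes +97.93713 in⁴
  top plate: d = 7.578589 in → contributes +64.34214 in⁴
Total I = 238.6757 in⁴.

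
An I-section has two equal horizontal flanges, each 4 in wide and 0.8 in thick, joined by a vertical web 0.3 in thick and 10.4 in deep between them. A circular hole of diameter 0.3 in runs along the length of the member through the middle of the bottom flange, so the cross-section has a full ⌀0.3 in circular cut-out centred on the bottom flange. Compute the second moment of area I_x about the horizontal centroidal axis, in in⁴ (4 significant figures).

I_x ≈ 226.9 in⁴

Treat the section as a set of non-overlapping primitives; coordinates are from the bounding-box lower-left.
Bottom flange: 4 × 0.8, A = 3.2 in², y = 0.4 in, Ī = 0.170667 in⁴.
Web: 0.3 × 10.4, A = 3.12 in², y = 6 in, Ī = 28.1216 in⁴.
Top flange: 4 × 0.8, A = 3.2 in², y = 11.6 in, Ī = 0.170667 in⁴.
Hole (subtracted): ⌀0.3, A = 0.0706858 in², y = 0.4 in, Ī = 0.000397608 in⁴.
Centroid: ȳ = ΣA·y / ΣA = 6.04189 in.
Transfer each piece to the horizontal centroidal axis using Ī + A·d² with d = y − 6.04189:
  bottom flange: d = -5.64189 in → contributes +102.03 in⁴
  web: d = -0.0418909 in → contributes +28.1271 in⁴
  top flange: d = 5.55811 in → contributes +99.0269 in⁴
  hole: d = -5.64189 in → contributes −2.25039 in⁴
Total I = 226.933 in⁴.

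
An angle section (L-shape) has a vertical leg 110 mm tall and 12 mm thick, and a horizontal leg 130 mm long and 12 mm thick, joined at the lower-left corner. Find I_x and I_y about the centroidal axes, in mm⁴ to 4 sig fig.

I_x ≈ 2.988 × 10⁶ mm⁴, I_y ≈ 4.545 × 10⁶ mm⁴

Treat the section as a set of non-overlapping primitives; coordinates are from the bounding-box lower-left.
Vertical leg: 12 × 110, A = 1 320 mm², y = 55 mm, Ī = 1 331 000 mm⁴.
Horizontal leg (remainder): 118 × 12, A = 1 416 mm², y = 6 mm, Ī = 16 992 mm⁴.
Centroid: ȳ = ΣA·y / ΣA = 29.6404 mm.
Transfer each piece to the centroidal x-axis using Ī + A·d² with d = y − 29.6404:
  vertical leg: d = 25.3596 mm → contributes +2 179 908 mm⁴
  horizontal leg (remainder): d = -23.6404 mm → contributes +808 347 mm⁴
Total I = 2 988 254 mm⁴.
For the y-axis: x̄ = 39.6404 mm.
Repeating about the centroidal y-axis gives I_y = 4 545 214 mm⁴.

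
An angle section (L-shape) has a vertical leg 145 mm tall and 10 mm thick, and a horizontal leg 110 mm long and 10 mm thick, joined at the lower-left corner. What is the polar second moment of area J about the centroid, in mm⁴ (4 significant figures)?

Decompose the section into non-overlapping parts with the origin at the bottom-left of its bounding rectangle.
Vertical leg: 10 × 145, A = 1 450 mm², y = 72.5 mm, Ī = 2 540 521 mm⁴.
Horizontal leg (remainder): 100 × 10, A = 1 000 mm², y = 5 mm, Ī = 8333.33 mm⁴.
Centroid: ȳ = ΣA·y / ΣA = 44.949 mm.
Transfer each piece to the centroidal x-axis using Ī + A·d² with d = y − 44.949:
  vertical leg: d = 27.551 mm → contributes +3 641 156 mm⁴
  horizontal leg (remainder): d = -39.949 mm → contributes +1 604 254 mm⁴
Total I = 5 245 410 mm⁴.
For the y-axis: x̄ = 27.449 mm.
Repeating about the centroidal y-axis gives I_y = 2 635 723 mm⁴.
Polar second moment: J = I_x + I_y = 7 881 133 mm⁴.

J ≈ 7.881 × 10⁶ mm⁴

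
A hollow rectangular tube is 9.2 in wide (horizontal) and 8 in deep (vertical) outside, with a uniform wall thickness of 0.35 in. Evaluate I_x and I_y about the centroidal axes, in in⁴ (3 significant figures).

I_x ≈ 117 in⁴, I_y ≈ 146 in⁴

Treat the section as a set of non-overlapping primitives; coordinates are from the bounding-box lower-left.
Outer rectangle: 9.2 × 8, A = 73.6 in², y = 4 in, Ī = 392.53 in⁴.
Inner void (subtracted): 8.5 × 7.3, A = 62.05 in², y = 4 in, Ī = 275.55 in⁴.
By symmetry the centroid is at mid-height, ȳ = 4 in.
All pieces are centred on the centroidal x-axis, so I = ΣĪ (holes subtracted) = 116.98 in⁴.
Repeating about the centroidal y-axis gives I_y = 145.53 in⁴.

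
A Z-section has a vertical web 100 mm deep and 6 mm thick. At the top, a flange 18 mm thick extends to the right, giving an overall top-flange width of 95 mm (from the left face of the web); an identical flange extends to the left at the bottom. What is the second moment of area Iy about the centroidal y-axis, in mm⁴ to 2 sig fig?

Break the section into simple shapes (no overlaps), measuring from the bottom-left corner of the bounding box.
Web: 6 × 100, A = 600 mm², x = 92 mm, Ī = 1 800 mm⁴.
Top flange (beyond web): 89 × 18, A = 1 602 mm², x = 139.5 mm, Ī = 1 057 454 mm⁴.
Bottom flange (beyond web): 89 × 18, A = 1 602 mm², x = 44.5 mm, Ī = 1 057 454 mm⁴.
Centroid: x̄ = ΣA·x / ΣA = 92 mm.
Transfer each piece to the centroidal y-axis using Ī + A·d² with d = x − 92:
  web: d = 0 mm → contributes +1 800 mm⁴
  top flange (beyond web): d = 47.5 mm → contributes +4 671 966 mm⁴
  bottom flange (beyond web): d = -47.5 mm → contributes +4 671 966 mm⁴
Total I = 9 345 732 mm⁴.

Iy ≈ 9.3 × 10⁶ mm⁴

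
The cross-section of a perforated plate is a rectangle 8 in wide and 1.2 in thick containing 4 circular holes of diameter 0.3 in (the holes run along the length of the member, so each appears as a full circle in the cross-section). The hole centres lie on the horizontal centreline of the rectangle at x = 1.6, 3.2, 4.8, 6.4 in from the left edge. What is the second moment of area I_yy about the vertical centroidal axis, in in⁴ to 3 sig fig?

Treat the section as a set of non-overlapping primitives; coordinates are from the bounding-box lower-left.
Plate: 8 × 1.2, A = 9.6 in², x = 4 in, Ī = 51.2 in⁴.
Hole 1 (subtracted): ⌀0.3, A = 0.070686 in², x = 1.6 in, Ī = 0.00039761 in⁴.
Hole 2 (subtracted): ⌀0.3, A = 0.070686 in², x = 3.2 in, Ī = 0.00039761 in⁴.
Hole 3 (subtracted): ⌀0.3, A = 0.070686 in², x = 4.8 in, Ī = 0.00039761 in⁴.
Hole 4 (subtracted): ⌀0.3, A = 0.070686 in², x = 6.4 in, Ī = 0.00039761 in⁴.
By symmetry the centroid is at mid-width, x̄ = 4 in.
Transfer each piece to the vertical centroidal axis using Ī + A·d² with d = x − 4:
  plate: d = 0 in → contributes +51.2 in⁴
  hole 1: d = -2.4 in → contributes −0.40755 in⁴
  hole 2: d = -0.8 in → contributes −0.045637 in⁴
  hole 3: d = 0.8 in → contributes −0.045637 in⁴
  hole 4: d = 2.4 in → contributes −0.40755 in⁴
Total I = 50.294 in⁴.

I_yy ≈ 50.3 in⁴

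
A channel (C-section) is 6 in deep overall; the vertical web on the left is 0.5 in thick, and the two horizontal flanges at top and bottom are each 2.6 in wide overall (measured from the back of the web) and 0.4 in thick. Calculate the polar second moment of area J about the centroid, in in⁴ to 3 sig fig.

Decompose the section into non-overlapping parts with the origin at the bottom-left of its bounding rectangle.
Web: 0.5 × 6, A = 3 in², y = 3 in, Ī = 9 in⁴.
Top flange (beyond web): 2.1 × 0.4, A = 0.84 in², y = 5.8 in, Ī = 0.0112 in⁴.
Bottom flange (beyond web): 2.1 × 0.4, A = 0.84 in², y = 0.2 in, Ī = 0.0112 in⁴.
By symmetry the centroid is at mid-height, ȳ = 3 in.
Transfer each piece to the centroidal x-axis using Ī + A·d² with d = y − 3:
  web: d = 0 in → contributes +9 in⁴
  top flange (beyond web): d = 2.8 in → contributes +6.5968 in⁴
  bottom flange (beyond web): d = -2.8 in → contributes +6.5968 in⁴
Total I = 22.194 in⁴.
For the y-axis: x̄ = 0.71667 in.
Repeating about the centroidal y-axis gives I_y = 2.4999 in⁴.
Polar second moment: J = I_x + I_y = 24.694 in⁴.

J ≈ 24.7 in⁴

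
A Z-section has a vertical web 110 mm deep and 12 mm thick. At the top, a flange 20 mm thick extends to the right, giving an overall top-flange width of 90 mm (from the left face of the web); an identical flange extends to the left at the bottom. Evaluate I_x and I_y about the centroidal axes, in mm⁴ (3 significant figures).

Split into non-overlapping primitives; take the origin at the lower-left of the bounding box.
Web: 12 × 110, A = 1 320 mm², y = 55 mm, Ī = 1 331 000 mm⁴.
Top flange (beyond web): 78 × 20, A = 1 560 mm², y = 100 mm, Ī = 52 000 mm⁴.
Bottom flange (beyond web): 78 × 20, A = 1 560 mm², y = 10 mm, Ī = 52 000 mm⁴.
Centroid: ȳ = ΣA·y / ΣA = 55 mm.
Transfer each piece to the centroidal x-axis using Ī + A·d² with d = y − 55:
  web: d = 0 mm → contributes +1 331 000 mm⁴
  top flange (beyond web): d = 45 mm → contributes +3 211 000 mm⁴
  bottom flange (beyond web): d = -45 mm → contributes +3 211 000 mm⁴
Total I = 7 753 000 mm⁴.
For the y-axis: x̄ = 84 mm.
Repeating about the centroidal y-axis gives I_y = 7 915 680 mm⁴.

I_x ≈ 7.75 × 10⁶ mm⁴, I_y ≈ 7.92 × 10⁶ mm⁴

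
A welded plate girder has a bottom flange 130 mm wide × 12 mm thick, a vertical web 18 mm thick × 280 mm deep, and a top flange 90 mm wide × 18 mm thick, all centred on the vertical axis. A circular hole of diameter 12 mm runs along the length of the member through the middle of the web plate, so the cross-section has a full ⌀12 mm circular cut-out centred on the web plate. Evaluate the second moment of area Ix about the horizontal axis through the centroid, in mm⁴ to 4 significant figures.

Ix ≈ 1.022 × 10⁸ mm⁴

Treat the section as a set of non-overlapping primitives; coordinates are from the bounding-box lower-left.
Bottom plate: 130 × 12, A = 1 560 mm², y = 6 mm, Ī = 18 720 mm⁴.
Web plate: 18 × 280, A = 5 040 mm², y = 152 mm, Ī = 32 928 000 mm⁴.
Top plate: 90 × 18, A = 1 620 mm², y = 301 mm, Ī = 43 740 mm⁴.
Hole (subtracted): ⌀12, A = 113.097 mm², y = 152 mm, Ī = 1017.88 mm⁴.
Centroid: ȳ = ΣA·y / ΣA = 153.68 mm.
Transfer each piece to the horizontal axis through the centroid using Ī + A·d² with d = y − 153.68:
  bottom plate: d = -147.68 mm → contributes +34 041 379 mm⁴
  web plate: d = -1.68005 mm → contributes +32 942 226 mm⁴
  top plate: d = 147.32 mm → contributes +35 202 872 mm⁴
  hole: d = -1.68005 mm → contributes −1337.1 mm⁴
Total I = 102 185 140 mm⁴.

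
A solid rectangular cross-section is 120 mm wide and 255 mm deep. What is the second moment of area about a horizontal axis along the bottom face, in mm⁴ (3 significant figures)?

I_base ≈ 6.63 × 10⁸ mm⁴

The section: 120 × 255, A = 30 600 mm², y = 127.5 mm, Ī = 165 813 750 mm⁴.
Transfer it to a horizontal axis along the bottom face using Ī + A·d² with d = y − 0:
  the section: d = 127.5 mm → contributes +663 255 000 mm⁴
Total I = 663 255 000 mm⁴.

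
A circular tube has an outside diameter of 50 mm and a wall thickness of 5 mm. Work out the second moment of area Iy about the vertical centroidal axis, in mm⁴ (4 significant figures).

Treat the section as a set of non-overlapping primitives; coordinates are from the bounding-box lower-left.
Outer circle: ⌀50, A = 1963.5 mm², x = 25 mm, Ī = 306 796 mm⁴.
Bore (subtracted): ⌀40, A = 1256.64 mm², x = 25 mm, Ī = 125 664 mm⁴.
By symmetry the centroid is at mid-width, x̄ = 25 mm.
All pieces are centred on the vertical centroidal axis, so I = ΣĪ (holes subtracted) = 181 132 mm⁴.

Iy ≈ 1.811 × 10⁵ mm⁴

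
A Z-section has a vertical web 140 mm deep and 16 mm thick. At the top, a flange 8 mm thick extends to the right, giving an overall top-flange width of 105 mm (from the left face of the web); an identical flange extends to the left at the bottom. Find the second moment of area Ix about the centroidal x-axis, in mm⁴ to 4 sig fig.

Treat the section as a set of non-overlapping primitives; coordinates are from the bounding-box lower-left.
Web: 16 × 140, A = 2 240 mm², y = 70 mm, Ī = 3 658 667 mm⁴.
Top flange (beyond web): 89 × 8, A = 712 mm², y = 136 mm, Ī = 3797.33 mm⁴.
Bottom flange (beyond web): 89 × 8, A = 712 mm², y = 4 mm, Ī = 3797.33 mm⁴.
Centroid: ȳ = ΣA·y / ΣA = 70 mm.
Transfer each piece to the centroidal x-axis using Ī + A·d² with d = y − 70:
  web: d = 0 mm → contributes +3 658 667 mm⁴
  top flange (beyond web): d = 66 mm → contributes +3 105 269 mm⁴
  bottom flange (beyond web): d = -66 mm → contributes +3 105 269 mm⁴
Total I = 9 869 205 mm⁴.

Ix ≈ 9.869 × 10⁶ mm⁴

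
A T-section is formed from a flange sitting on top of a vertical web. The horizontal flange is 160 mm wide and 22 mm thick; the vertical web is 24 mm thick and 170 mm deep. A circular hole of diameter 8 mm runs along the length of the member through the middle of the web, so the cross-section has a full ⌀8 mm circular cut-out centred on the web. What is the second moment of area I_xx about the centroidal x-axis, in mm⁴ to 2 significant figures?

Decompose the section into non-overlapping parts with the origin at the bottom-left of its bounding rectangle.
Flange: 160 × 22, A = 3 520 mm², y = 181 mm, Ī = 141 973 mm⁴.
Web: 24 × 170, A = 4 080 mm², y = 85 mm, Ī = 9 826 000 mm⁴.
Hole (subtracted): ⌀8, A = 50.27 mm², y = 85 mm, Ī = 201.1 mm⁴.
Centroid: ȳ = ΣA·y / ΣA = 129.8 mm.
Transfer each piece to the centroidal x-axis using Ī + A·d² with d = y − 129.8:
  flange: d = 51.24 mm → contributes +9 384 158 mm⁴
  web: d = -44.76 mm → contributes +17 999 811 mm⁴
  hole: d = -44.76 mm → contributes −100 902 mm⁴
Total I = 27 283 067 mm⁴.

I_xx ≈ 2.7 × 10⁷ mm⁴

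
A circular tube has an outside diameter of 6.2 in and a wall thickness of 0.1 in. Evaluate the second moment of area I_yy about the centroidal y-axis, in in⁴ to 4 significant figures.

I_yy ≈ 8.916 in⁴

Treat the section as a set of non-overlapping primitives; coordinates are from the bounding-box lower-left.
Outer circle: ⌀6.2, A = 30.1907 in², x = 3.1 in, Ī = 72.5332 in⁴.
Bore (subtracted): ⌀6, A = 28.2743 in², x = 3.1 in, Ī = 63.6173 in⁴.
By symmetry the centroid is at mid-width, x̄ = 3.1 in.
All pieces are centred on the centroidal y-axis, so I = ΣĪ (holes subtracted) = 8.91592 in⁴.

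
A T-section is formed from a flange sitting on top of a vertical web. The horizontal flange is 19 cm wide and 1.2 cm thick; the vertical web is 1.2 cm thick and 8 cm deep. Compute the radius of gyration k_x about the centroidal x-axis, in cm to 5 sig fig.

Decompose the section into non-overlapping parts with the origin at the bottom-left of its bounding rectangle.
Flange: 19 × 1.2, A = 22.8 cm², y = 8.6 cm, Ī = 2.736 cm⁴.
Web: 1.2 × 8, A = 9.6 cm², y = 4 cm, Ī = 51.2 cm⁴.
Centroid: ȳ = ΣA·y / ΣA = 7.237037 cm.
Transfer each piece to the centroidal x-axis using Ī + A·d² with d = y − 7.237037:
  flange: d = 1.362963 cm → contributes +45.09083 cm⁴
  web: d = -3.237037 cm → contributes +151.7927 cm⁴
Total I = 196.8836 cm⁴.
Radius of gyration: k = √(I/A) = √(196.8836 / 32.4) = 2.465087 cm.

k_x ≈ 2.4651 cm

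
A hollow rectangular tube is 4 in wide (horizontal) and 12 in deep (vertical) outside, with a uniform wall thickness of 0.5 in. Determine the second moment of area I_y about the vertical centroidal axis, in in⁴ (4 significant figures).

Split into non-overlapping primitives; take the origin at the lower-left of the bounding box.
Outer rectangle: 4 × 12, A = 48 in², x = 2 in, Ī = 64 in⁴.
Inner void (subtracted): 3 × 11, A = 33 in², x = 2 in, Ī = 24.75 in⁴.
By symmetry the centroid is at mid-width, x̄ = 2 in.
All pieces are centred on the vertical centroidal axis, so I = ΣĪ (holes subtracted) = 39.25 in⁴.

I_y ≈ 39.25 in⁴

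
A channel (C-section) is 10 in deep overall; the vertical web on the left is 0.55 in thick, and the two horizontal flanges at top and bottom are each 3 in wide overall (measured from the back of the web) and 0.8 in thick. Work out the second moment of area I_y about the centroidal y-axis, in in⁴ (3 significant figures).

Decompose the section into non-overlapping parts with the origin at the bottom-left of its bounding rectangle.
Web: 0.55 × 10, A = 5.5 in², x = 0.275 in, Ī = 0.13865 in⁴.
Top flange (beyond web): 2.45 × 0.8, A = 1.96 in², x = 1.775 in, Ī = 0.98041 in⁴.
Bottom flange (beyond web): 2.45 × 0.8, A = 1.96 in², x = 1.775 in, Ī = 0.98041 in⁴.
Centroid: x̄ = ΣA·x / ΣA = 0.8992 in.
Transfer each piece to the centroidal y-axis using Ī + A·d² with d = x − 0.8992:
  web: d = -0.6242 in → contributes +2.2816 in⁴
  top flange (beyond web): d = 0.8758 in → contributes +2.4838 in⁴
  bottom flange (beyond web): d = 0.8758 in → contributes +2.4838 in⁴
Total I = 7.2491 in⁴.

I_y ≈ 7.25 in⁴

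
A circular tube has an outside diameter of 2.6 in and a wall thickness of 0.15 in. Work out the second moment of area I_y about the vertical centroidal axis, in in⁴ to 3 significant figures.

Split into non-overlapping primitives; take the origin at the lower-left of the bounding box.
Outer circle: ⌀2.6, A = 5.3093 in², x = 1.3 in, Ī = 2.2432 in⁴.
Bore (subtracted): ⌀2.3, A = 4.1548 in², x = 1.3 in, Ī = 1.3737 in⁴.
By symmetry the centroid is at mid-width, x̄ = 1.3 in.
All pieces are centred on the vertical centroidal axis, so I = ΣĪ (holes subtracted) = 0.86951 in⁴.

I_y ≈ 0.870 in⁴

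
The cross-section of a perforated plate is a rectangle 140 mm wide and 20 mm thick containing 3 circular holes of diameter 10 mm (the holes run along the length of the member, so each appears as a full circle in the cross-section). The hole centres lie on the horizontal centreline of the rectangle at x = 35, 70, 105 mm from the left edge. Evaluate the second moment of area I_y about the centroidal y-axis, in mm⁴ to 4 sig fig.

I_y ≈ 4.379 × 10⁶ mm⁴

Treat the section as a set of non-overlapping primitives; coordinates are from the bounding-box lower-left.
Plate: 140 × 20, A = 2 800 mm², x = 70 mm, Ī = 4 573 333 mm⁴.
Hole 1 (subtracted): ⌀10, A = 78.5398 mm², x = 35 mm, Ī = 490.874 mm⁴.
Hole 2 (subtracted): ⌀10, A = 78.5398 mm², x = 70 mm, Ī = 490.874 mm⁴.
Hole 3 (subtracted): ⌀10, A = 78.5398 mm², x = 105 mm, Ī = 490.874 mm⁴.
By symmetry the centroid is at mid-width, x̄ = 70 mm.
Transfer each piece to the centroidal y-axis using Ī + A·d² with d = x − 70:
  plate: d = 0 mm → contributes +4 573 333 mm⁴
  hole 1: d = -35 mm → contributes −96702.1 mm⁴
  hole 2: d = 0 mm → contributes −490.874 mm⁴
  hole 3: d = 35 mm → contributes −96702.1 mm⁴
Total I = 4 379 438 mm⁴.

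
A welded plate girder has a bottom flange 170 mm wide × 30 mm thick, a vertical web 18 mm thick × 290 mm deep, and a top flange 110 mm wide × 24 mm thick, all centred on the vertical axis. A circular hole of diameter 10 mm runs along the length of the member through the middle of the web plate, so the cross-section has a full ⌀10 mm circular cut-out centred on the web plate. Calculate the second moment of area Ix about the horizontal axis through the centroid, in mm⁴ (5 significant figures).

Ix ≈ 2.2021 × 10⁸ mm⁴

Treat the section as a set of non-overlapping primitives; coordinates are from the bounding-box lower-left.
Bottom plate: 170 × 30, A = 5 100 mm², y = 15 mm, Ī = 382 500 mm⁴.
Web plate: 18 × 290, A = 5 220 mm², y = 175 mm, Ī = 36 583 500 mm⁴.
Top plate: 110 × 24, A = 2 640 mm², y = 332 mm, Ī = 126 720 mm⁴.
Hole (subtracted): ⌀10, A = 78.53982 mm², y = 175 mm, Ī = 490.8739 mm⁴.
Centroid: ȳ = ΣA·y / ΣA = 143.8296 mm.
Transfer each piece to the horizontal axis through the centroid using Ī + A·d² with d = y − 143.8296:
  bottom plate: d = -128.8296 mm → contributes +85 027 563 mm⁴
  web plate: d = 31.17038 mm → contributes +41 655 213 mm⁴
  top plate: d = 188.1704 mm → contributes +93 604 082 mm⁴
  hole: d = 31.17038 mm → contributes −76799.57 mm⁴
Total I = 220 210 058 mm⁴.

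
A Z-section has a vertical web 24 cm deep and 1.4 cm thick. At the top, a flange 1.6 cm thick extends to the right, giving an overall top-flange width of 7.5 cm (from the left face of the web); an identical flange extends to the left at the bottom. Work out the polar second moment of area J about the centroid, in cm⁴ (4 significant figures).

Break the section into simple shapes (no overlaps), measuring from the bottom-left corner of the bounding box.
Web: 1.4 × 24, A = 33.6 cm², y = 12 cm, Ī = 1612.8 cm⁴.
Top flange (beyond web): 6.1 × 1.6, A = 9.76 cm², y = 23.2 cm, Ī = 2.08213 cm⁴.
Bottom flange (beyond web): 6.1 × 1.6, A = 9.76 cm², y = 0.8 cm, Ī = 2.08213 cm⁴.
Centroid: ȳ = ΣA·y / ΣA = 12 cm.
Transfer each piece to the centroidal x-axis using Ī + A·d² with d = y − 12:
  web: d = 0 cm → contributes +1612.8 cm⁴
  top flange (beyond web): d = 11.2 cm → contributes +1226.38 cm⁴
  bottom flange (beyond web): d = -11.2 cm → contributes +1226.38 cm⁴
Total I = 4065.55 cm⁴.
For the y-axis: x̄ = 6.8 cm.
Repeating about the centroidal y-axis gives I_y = 340.516 cm⁴.
Polar second moment: J = I_x + I_y = 4406.07 cm⁴.

J ≈ 4406 cm⁴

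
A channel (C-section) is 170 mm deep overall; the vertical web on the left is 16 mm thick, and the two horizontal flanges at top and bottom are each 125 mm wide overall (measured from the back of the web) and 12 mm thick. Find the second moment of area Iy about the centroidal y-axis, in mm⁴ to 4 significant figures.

Break the section into simple shapes (no overlaps), measuring from the bottom-left corner of the bounding box.
Web: 16 × 170, A = 2 720 mm², x = 8 mm, Ī = 58026.7 mm⁴.
Top flange (beyond web): 109 × 12, A = 1 308 mm², x = 70.5 mm, Ī = 1 295 029 mm⁴.
Bottom flange (beyond web): 109 × 12, A = 1 308 mm², x = 70.5 mm, Ī = 1 295 029 mm⁴.
Centroid: x̄ = ΣA·x / ΣA = 38.6409 mm.
Transfer each piece to the centroidal y-axis using Ī + A·d² with d = x − 38.6409:
  web: d = -30.6409 mm → contributes +2 611 744 mm⁴
  top flange (beyond web): d = 31.8591 mm → contributes +2 622 649 mm⁴
  bottom flange (beyond web): d = 31.8591 mm → contributes +2 622 649 mm⁴
Total I = 7 857 043 mm⁴.

Iy ≈ 7.857 × 10⁶ mm⁴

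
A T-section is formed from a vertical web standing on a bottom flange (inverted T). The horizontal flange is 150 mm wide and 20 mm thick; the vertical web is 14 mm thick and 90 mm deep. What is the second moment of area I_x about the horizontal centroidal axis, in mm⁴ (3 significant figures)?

I_x ≈ 3.63 × 10⁶ mm⁴

Break the section into simple shapes (no overlaps), measuring from the bottom-left corner of the bounding box.
Flange: 150 × 20, A = 3 000 mm², y = 10 mm, Ī = 100 000 mm⁴.
Web: 14 × 90, A = 1 260 mm², y = 65 mm, Ī = 850 500 mm⁴.
Centroid: ȳ = ΣA·y / ΣA = 26.268 mm.
Transfer each piece to the horizontal centroidal axis using Ī + A·d² with d = y − 26.268:
  flange: d = -16.268 mm → contributes +893 905 mm⁴
  web: d = 38.732 mm → contributes +2 740 750 mm⁴
Total I = 3 634 655 mm⁴.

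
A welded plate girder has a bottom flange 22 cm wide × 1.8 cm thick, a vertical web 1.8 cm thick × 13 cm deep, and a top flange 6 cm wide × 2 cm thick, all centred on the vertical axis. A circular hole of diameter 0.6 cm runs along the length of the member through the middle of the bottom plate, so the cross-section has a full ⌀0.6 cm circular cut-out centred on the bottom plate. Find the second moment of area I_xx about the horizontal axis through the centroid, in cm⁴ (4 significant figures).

I_xx ≈ 2632 cm⁴

Break the section into simple shapes (no overlaps), measuring from the bottom-left corner of the bounding box.
Bottom plate: 22 × 1.8, A = 39.6 cm², y = 0.9 cm, Ī = 10.692 cm⁴.
Web plate: 1.8 × 13, A = 23.4 cm², y = 8.3 cm, Ī = 329.55 cm⁴.
Top plate: 6 × 2, A = 12 cm², y = 15.8 cm, Ī = 4 cm⁴.
Hole (subtracted): ⌀0.6, A = 0.282743 cm², y = 0.9 cm, Ī = 0.00636173 cm⁴.
Centroid: ȳ = ΣA·y / ΣA = 5.61056 cm.
Transfer each piece to the horizontal axis through the centroid using Ī + A·d² with d = y − 5.61056:
  bottom plate: d = -4.71056 cm → contributes +889.391 cm⁴
  web plate: d = 2.68944 cm → contributes +498.804 cm⁴
  top plate: d = 10.1894 cm → contributes +1249.9 cm⁴
  hole: d = -4.71056 cm → contributes −6.28026 cm⁴
Total I = 2631.81 cm⁴.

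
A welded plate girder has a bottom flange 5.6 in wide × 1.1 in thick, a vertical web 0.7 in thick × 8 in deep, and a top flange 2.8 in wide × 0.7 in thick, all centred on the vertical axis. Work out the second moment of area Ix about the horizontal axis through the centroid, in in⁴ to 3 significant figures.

Break the section into simple shapes (no overlaps), measuring from the bottom-left corner of the bounding box.
Bottom plate: 5.6 × 1.1, A = 6.16 in², y = 0.55 in, Ī = 0.62113 in⁴.
Web plate: 0.7 × 8, A = 5.6 in², y = 5.1 in, Ī = 29.867 in⁴.
Top plate: 2.8 × 0.7, A = 1.96 in², y = 9.45 in, Ī = 0.080033 in⁴.
Centroid: ȳ = ΣA·y / ΣA = 3.6786 in.
Transfer each piece to the horizontal axis through the centroid using Ī + A·d² with d = y − 3.6786:
  bottom plate: d = -3.1286 in → contributes +60.915 in⁴
  web plate: d = 1.4214 in → contributes +41.181 in⁴
  top plate: d = 5.7714 in → contributes +65.366 in⁴
Total I = 167.46 in⁴.

Ix ≈ 167 in⁴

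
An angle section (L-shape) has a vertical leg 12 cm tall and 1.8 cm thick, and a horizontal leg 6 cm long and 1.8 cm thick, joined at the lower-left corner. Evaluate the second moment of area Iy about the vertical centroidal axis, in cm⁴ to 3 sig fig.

Iy ≈ 67.3 cm⁴

Treat the section as a set of non-overlapping primitives; coordinates are from the bounding-box lower-left.
Vertical leg: 1.8 × 12, A = 21.6 cm², x = 0.9 cm, Ī = 5.832 cm⁴.
Horizontal leg (remainder): 4.2 × 1.8, A = 7.56 cm², x = 3.9 cm, Ī = 11.113 cm⁴.
Centroid: x̄ = ΣA·x / ΣA = 1.6778 cm.
Transfer each piece to the vertical centroidal axis using Ī + A·d² with d = x − 1.6778:
  vertical leg: d = -0.77778 cm → contributes +18.899 cm⁴
  horizontal leg (remainder): d = 2.2222 cm → contributes +48.447 cm⁴
Total I = 67.345 cm⁴.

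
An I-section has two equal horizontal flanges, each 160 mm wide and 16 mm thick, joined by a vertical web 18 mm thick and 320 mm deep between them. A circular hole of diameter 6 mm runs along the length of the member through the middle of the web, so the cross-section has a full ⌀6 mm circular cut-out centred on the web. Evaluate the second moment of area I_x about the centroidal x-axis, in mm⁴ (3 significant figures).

Split into non-overlapping primitives; take the origin at the lower-left of the bounding box.
Bottom flange: 160 × 16, A = 2 560 mm², y = 8 mm, Ī = 54 613 mm⁴.
Web: 18 × 320, A = 5 760 mm², y = 176 mm, Ī = 49 152 000 mm⁴.
Top flange: 160 × 16, A = 2 560 mm², y = 344 mm, Ī = 54 613 mm⁴.
Hole (subtracted): ⌀6, A = 28.274 mm², y = 176 mm, Ī = 63.617 mm⁴.
By symmetry the centroid is at mid-height, ȳ = 176 mm.
Transfer each piece to the centroidal x-axis using Ī + A·d² with d = y − 176:
  bottom flange: d = -168 mm → contributes +72 308 053 mm⁴
  web: d = 0 mm → contributes +49 152 000 mm⁴
  top flange: d = 168 mm → contributes +72 308 053 mm⁴
  hole: d = 0 mm → contributes −63.617 mm⁴
Total I = 193 768 043 mm⁴.

I_x ≈ 1.94 × 10⁸ mm⁴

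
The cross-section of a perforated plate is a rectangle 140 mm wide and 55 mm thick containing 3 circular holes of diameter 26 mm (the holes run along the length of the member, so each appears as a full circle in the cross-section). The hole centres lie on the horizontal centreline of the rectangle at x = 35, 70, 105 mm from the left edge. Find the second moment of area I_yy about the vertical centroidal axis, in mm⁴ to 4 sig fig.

Break the section into simple shapes (no overlaps), measuring from the bottom-left corner of the bounding box.
Plate: 140 × 55, A = 7 700 mm², x = 70 mm, Ī = 12 576 667 mm⁴.
Hole 1 (subtracted): ⌀26, A = 530.929 mm², x = 35 mm, Ī = 22431.8 mm⁴.
Hole 2 (subtracted): ⌀26, A = 530.929 mm², x = 70 mm, Ī = 22431.8 mm⁴.
Hole 3 (subtracted): ⌀26, A = 530.929 mm², x = 105 mm, Ī = 22431.8 mm⁴.
By symmetry the centroid is at mid-width, x̄ = 70 mm.
Transfer each piece to the vertical centroidal axis using Ī + A·d² with d = x − 70:
  plate: d = 0 mm → contributes +12 576 667 mm⁴
  hole 1: d = -35 mm → contributes −672 820 mm⁴
  hole 2: d = 0 mm → contributes −22431.8 mm⁴
  hole 3: d = 35 mm → contributes −672 820 mm⁴
Total I = 11 208 595 mm⁴.

I_yy ≈ 1.121 × 10⁷ mm⁴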